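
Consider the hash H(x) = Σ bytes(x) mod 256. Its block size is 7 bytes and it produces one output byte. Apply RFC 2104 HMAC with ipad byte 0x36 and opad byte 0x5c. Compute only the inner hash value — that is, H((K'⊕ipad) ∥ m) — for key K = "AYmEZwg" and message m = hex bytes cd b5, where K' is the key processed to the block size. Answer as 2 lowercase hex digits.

34

Key "AYmEZwg" = 41 59 6d 45 5a 77 67 is exactly B = 7 bytes: K' = 41 59 6d 45 5a 77 67.
K' ⊕ ipad = 77 6f 5b 73 6c 41 51.
Inner input = 77 6f 5b 73 6c 41 51 ∥ cd b5.
Inner hash: sum = 119+111+91+115+108+65+81+205+181 = 1076; mod 256 = 52 → 34.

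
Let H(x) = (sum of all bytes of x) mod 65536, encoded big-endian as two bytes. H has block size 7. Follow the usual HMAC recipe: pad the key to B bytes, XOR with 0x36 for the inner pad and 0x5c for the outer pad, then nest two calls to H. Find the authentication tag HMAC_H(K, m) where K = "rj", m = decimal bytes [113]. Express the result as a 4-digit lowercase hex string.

Key "rj" = 72 6a is 2 bytes ≤ B = 7; zero-pad to 7 bytes: K' = 72 6a 00 00 00 00 00.
K' ⊕ ipad = 44 5c 36 36 36 36 36.  K' ⊕ opad = 2e 36 5c 5c 5c 5c 5c.
Inner input = (K'⊕ipad) ∥ m = 44 5c 36 36 36 36 36 ∥ 71.
Inner hash: sum = 68+92+54+54+54+54+54+113 = 543 → 02 1f.
Outer input = (K'⊕opad) ∥ inner = 2e 36 5c 5c 5c 5c 5c ∥ 02 1f.
Outer hash (tag): sum = 46+54+92+92+92+92+92+2+31 = 593 → 02 51.

0251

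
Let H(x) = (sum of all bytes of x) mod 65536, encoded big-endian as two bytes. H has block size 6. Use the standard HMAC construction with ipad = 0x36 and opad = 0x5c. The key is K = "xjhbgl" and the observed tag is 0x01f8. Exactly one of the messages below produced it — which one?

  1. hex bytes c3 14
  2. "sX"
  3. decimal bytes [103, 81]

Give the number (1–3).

3

Key "xjhbgl" = 78 6a 68 62 67 6c is exactly B = 6 bytes: K' = 78 6a 68 62 67 6c.
K' ⊕ ipad = 4e 5c 5e 54 51 5a; K' ⊕ opad = 24 36 34 3e 3b 30.
m1: inner = H(4e 5c 5e 54 51 5a c3 14) = 02 de; tag = H(24 36 34 3e 3b 30 02 de) = 0217
m2: inner = H(4e 5c 5e 54 51 5a 73 58) = 02 d2; tag = H(24 36 34 3e 3b 30 02 d2) = 020b
m3: inner = H(4e 5c 5e 54 51 5a 67 51) = 02 bf; tag = H(24 36 34 3e 3b 30 02 bf) = 01f8 ← matches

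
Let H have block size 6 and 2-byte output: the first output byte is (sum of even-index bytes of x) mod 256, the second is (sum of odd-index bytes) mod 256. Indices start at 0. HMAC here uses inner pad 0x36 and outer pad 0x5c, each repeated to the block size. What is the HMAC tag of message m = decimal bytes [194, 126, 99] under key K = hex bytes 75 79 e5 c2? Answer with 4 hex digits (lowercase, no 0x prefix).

Key hex bytes 75 79 e5 c2 is 4 bytes ≤ B = 6; zero-pad to 6 bytes: K' = 75 79 e5 c2 00 00.
K' ⊕ ipad = 43 4f d3 f4 36 36.  K' ⊕ opad = 29 25 b9 9e 5c 5c.
Inner input = (K'⊕ipad) ∥ m = 43 4f d3 f4 36 36 ∥ c2 7e 63.
Inner hash: even-index sum = 625 mod 256 = 113; odd-index sum = 503 mod 256 = 247 → 71 f7.
Outer input = (K'⊕opad) ∥ inner = 29 25 b9 9e 5c 5c ∥ 71 f7.
Outer hash (tag): even-index sum = 431 mod 256 = 175; odd-index sum = 534 mod 256 = 22 → af 16.

af16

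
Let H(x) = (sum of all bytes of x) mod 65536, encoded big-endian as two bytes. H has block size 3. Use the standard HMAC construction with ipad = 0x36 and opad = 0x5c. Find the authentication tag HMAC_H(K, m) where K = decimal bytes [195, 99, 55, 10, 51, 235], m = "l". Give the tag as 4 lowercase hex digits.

021d

Key decimal bytes [195, 99, 55, 10, 51, 235] = c3 63 37 0a 33 eb is 6 bytes > B = 3, so hash it first: H(key) = 02 85, then zero-pad to 3 bytes: K' = 02 85 00.
K' ⊕ ipad = 34 b3 36.  K' ⊕ opad = 5e d9 5c.
Inner input = (K'⊕ipad) ∥ m = 34 b3 36 ∥ 6c.
Inner hash: sum = 52+179+54+108 = 393 → 01 89.
Outer input = (K'⊕opad) ∥ inner = 5e d9 5c ∥ 01 89.
Outer hash (tag): sum = 94+217+92+1+137 = 541 → 02 1d.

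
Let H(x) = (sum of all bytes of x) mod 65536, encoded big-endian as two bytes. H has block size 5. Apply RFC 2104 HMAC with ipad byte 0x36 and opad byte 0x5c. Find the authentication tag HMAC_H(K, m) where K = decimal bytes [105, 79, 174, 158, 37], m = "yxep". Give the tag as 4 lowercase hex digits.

0369

Key decimal bytes [105, 79, 174, 158, 37] = 69 4f ae 9e 25 is exactly B = 5 bytes: K' = 69 4f ae 9e 25.
K' ⊕ ipad = 5f 79 98 a8 13.  K' ⊕ opad = 35 13 f2 c2 79.
Inner input = (K'⊕ipad) ∥ m = 5f 79 98 a8 13 ∥ 79 78 65 70.
Inner hash: sum = 95+121+152+168+19+121+120+101+112 = 1009 → 03 f1.
Outer input = (K'⊕opad) ∥ inner = 35 13 f2 c2 79 ∥ 03 f1.
Outer hash (tag): sum = 53+19+242+194+121+3+241 = 873 → 03 69.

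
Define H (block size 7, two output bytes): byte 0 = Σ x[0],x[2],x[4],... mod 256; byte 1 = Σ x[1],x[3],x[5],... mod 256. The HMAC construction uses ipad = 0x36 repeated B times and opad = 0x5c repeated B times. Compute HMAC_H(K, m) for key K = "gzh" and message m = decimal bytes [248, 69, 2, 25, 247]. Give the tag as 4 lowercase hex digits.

Key "gzh" = 67 7a 68 is 3 bytes ≤ B = 7; zero-pad to 7 bytes: K' = 67 7a 68 00 00 00 00.
K' ⊕ ipad = 51 4c 5e 36 36 36 36.  K' ⊕ opad = 3b 26 34 5c 5c 5c 5c.
Inner input = (K'⊕ipad) ∥ m = 51 4c 5e 36 36 36 36 ∥ f8 45 02 19 f7.
Inner hash: even-index sum = 377 mod 256 = 121; odd-index sum = 681 mod 256 = 169 → 79 a9.
Outer input = (K'⊕opad) ∥ inner = 3b 26 34 5c 5c 5c 5c ∥ 79 a9.
Outer hash (tag): even-index sum = 464 mod 256 = 208; odd-index sum = 343 mod 256 = 87 → d0 57.

d057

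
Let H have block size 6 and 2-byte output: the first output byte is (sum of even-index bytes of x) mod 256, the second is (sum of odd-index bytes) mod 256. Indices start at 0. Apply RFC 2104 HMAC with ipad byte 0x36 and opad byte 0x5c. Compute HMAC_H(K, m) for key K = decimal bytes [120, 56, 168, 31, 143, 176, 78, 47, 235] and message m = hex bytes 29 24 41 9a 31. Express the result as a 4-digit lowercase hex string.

Key decimal bytes [120, 56, 168, 31, 143, 176, 78, 47, 235] = 78 38 a8 1f 8f b0 4e 2f eb is 9 bytes > B = 6, so hash it first: H(key) = e8 36, then zero-pad to 6 bytes: K' = e8 36 00 00 00 00.
K' ⊕ ipad = de 00 36 36 36 36.  K' ⊕ opad = b4 6a 5c 5c 5c 5c.
Inner input = (K'⊕ipad) ∥ m = de 00 36 36 36 36 ∥ 29 24 41 9a 31.
Inner hash: even-index sum = 485 mod 256 = 229; odd-index sum = 298 mod 256 = 42 → e5 2a.
Outer input = (K'⊕opad) ∥ inner = b4 6a 5c 5c 5c 5c ∥ e5 2a.
Outer hash (tag): even-index sum = 593 mod 256 = 81; odd-index sum = 332 mod 256 = 76 → 51 4c.

514c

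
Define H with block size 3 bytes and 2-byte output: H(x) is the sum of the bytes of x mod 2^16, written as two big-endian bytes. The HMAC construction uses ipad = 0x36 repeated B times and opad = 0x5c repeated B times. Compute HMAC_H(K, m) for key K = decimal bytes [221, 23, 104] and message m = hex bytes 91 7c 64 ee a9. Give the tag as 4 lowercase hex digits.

0176

Key decimal bytes [221, 23, 104] = dd 17 68 is exactly B = 3 bytes: K' = dd 17 68.
K' ⊕ ipad = eb 21 5e.  K' ⊕ opad = 81 4b 34.
Inner input = (K'⊕ipad) ∥ m = eb 21 5e ∥ 91 7c 64 ee a9.
Inner hash: sum = 235+33+94+145+124+100+238+169 = 1138 → 04 72.
Outer input = (K'⊕opad) ∥ inner = 81 4b 34 ∥ 04 72.
Outer hash (tag): sum = 129+75+52+4+114 = 374 → 01 76.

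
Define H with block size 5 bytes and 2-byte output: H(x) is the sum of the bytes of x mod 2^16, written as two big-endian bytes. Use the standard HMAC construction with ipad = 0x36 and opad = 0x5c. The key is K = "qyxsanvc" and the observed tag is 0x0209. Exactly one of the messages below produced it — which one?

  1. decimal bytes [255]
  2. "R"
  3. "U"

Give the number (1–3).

Key "qyxsanvc" = 71 79 78 73 61 6e 76 63 is 8 bytes > B = 5, so hash it first: H(key) = 03 7d, then zero-pad to 5 bytes: K' = 03 7d 00 00 00.
K' ⊕ ipad = 35 4b 36 36 36; K' ⊕ opad = 5f 21 5c 5c 5c.
m1: inner = H(35 4b 36 36 36 ff) = 02 21; tag = H(5f 21 5c 5c 5c 02 21) = 01b7
m2: inner = H(35 4b 36 36 36 52) = 01 74; tag = H(5f 21 5c 5c 5c 01 74) = 0209 ← matches
m3: inner = H(35 4b 36 36 36 55) = 01 77; tag = H(5f 21 5c 5c 5c 01 77) = 020c

2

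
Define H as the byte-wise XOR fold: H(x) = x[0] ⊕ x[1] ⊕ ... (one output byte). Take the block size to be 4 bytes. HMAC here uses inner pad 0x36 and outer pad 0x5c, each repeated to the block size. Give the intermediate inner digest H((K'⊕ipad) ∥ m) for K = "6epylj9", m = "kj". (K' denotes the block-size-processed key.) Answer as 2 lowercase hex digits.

64

Key "6epylj9" = 36 65 70 79 6c 6a 39 is 7 bytes > B = 4, so hash it first: H(key) = 65, then zero-pad to 4 bytes: K' = 65 00 00 00.
K' ⊕ ipad = 53 36 36 36.
Inner input = 53 36 36 36 ∥ 6b 6a.
Inner hash: XOR 53⊕36⊕36⊕36⊕6b⊕6a = 64.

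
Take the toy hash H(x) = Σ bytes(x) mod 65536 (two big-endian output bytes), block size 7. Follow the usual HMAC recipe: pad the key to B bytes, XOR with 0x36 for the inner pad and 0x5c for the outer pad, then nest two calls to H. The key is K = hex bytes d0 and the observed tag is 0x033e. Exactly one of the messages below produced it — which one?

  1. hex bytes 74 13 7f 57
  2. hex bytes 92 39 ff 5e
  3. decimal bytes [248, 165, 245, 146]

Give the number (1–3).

1

Key hex bytes d0 is 1 byte ≤ B = 7; zero-pad to 7 bytes: K' = d0 00 00 00 00 00 00.
K' ⊕ ipad = e6 36 36 36 36 36 36; K' ⊕ opad = 8c 5c 5c 5c 5c 5c 5c.
m1: inner = H(e6 36 36 36 36 36 36 74 13 7f 57) = 03 87; tag = H(8c 5c 5c 5c 5c 5c 5c 03 87) = 033e ← matches
m2: inner = H(e6 36 36 36 36 36 36 92 39 ff 5e) = 04 52; tag = H(8c 5c 5c 5c 5c 5c 5c 04 52) = 030a
m3: inner = H(e6 36 36 36 36 36 36 f8 a5 f5 92) = 05 4e; tag = H(8c 5c 5c 5c 5c 5c 5c 05 4e) = 0307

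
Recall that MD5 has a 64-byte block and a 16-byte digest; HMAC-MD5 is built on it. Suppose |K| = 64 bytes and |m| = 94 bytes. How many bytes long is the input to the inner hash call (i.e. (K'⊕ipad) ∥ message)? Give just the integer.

158

Key is 64 ≤ 64 bytes, zero-padded: |K'| = 64.
Inner input = (K'⊕ipad) ∥ m → 64 + 94 = 158 bytes.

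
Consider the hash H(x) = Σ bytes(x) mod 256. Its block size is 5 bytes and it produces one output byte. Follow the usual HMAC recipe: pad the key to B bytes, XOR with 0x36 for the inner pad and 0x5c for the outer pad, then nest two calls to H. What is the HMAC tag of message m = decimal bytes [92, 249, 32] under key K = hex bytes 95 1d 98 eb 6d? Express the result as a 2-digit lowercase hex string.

df

Key hex bytes 95 1d 98 eb 6d is exactly B = 5 bytes: K' = 95 1d 98 eb 6d.
K' ⊕ ipad = a3 2b ae dd 5b.  K' ⊕ opad = c9 41 c4 b7 31.
Inner input = (K'⊕ipad) ∥ m = a3 2b ae dd 5b ∥ 5c f9 20.
Inner hash: sum = 163+43+174+221+91+92+249+32 = 1065; mod 256 = 41 → 29.
Outer input = (K'⊕opad) ∥ inner = c9 41 c4 b7 31 ∥ 29.
Outer hash (tag): sum = 201+65+196+183+49+41 = 735; mod 256 = 223 → df.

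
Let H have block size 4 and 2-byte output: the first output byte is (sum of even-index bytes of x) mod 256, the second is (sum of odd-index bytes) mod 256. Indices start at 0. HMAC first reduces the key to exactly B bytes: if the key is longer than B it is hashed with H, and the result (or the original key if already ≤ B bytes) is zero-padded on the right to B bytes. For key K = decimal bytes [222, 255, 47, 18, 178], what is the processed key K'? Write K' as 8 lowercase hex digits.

|K| = 5 > B = 4, so first hash the key.
H(K): even-index sum = 447 mod 256 = 191; odd-index sum = 273 mod 256 = 17 → bf 11.
Zero-pad H(K) = bf 11 to 4 bytes: K' = bf 11 00 00.

bf110000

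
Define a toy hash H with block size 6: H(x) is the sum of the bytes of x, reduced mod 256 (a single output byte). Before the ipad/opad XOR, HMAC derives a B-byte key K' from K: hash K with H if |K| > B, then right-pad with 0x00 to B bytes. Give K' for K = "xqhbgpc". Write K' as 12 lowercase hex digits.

|K| = 7 > B = 6, so first hash the key.
H(K): sum = 120+113+104+98+103+112+99 = 749; mod 256 = 237 → ed.
Zero-pad H(K) = ed to 6 bytes: K' = ed 00 00 00 00 00.

ed0000000000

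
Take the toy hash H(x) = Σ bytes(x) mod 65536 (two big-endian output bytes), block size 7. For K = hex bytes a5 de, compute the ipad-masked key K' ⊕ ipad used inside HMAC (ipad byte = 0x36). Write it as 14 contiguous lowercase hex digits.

93e83636363636

Key hex bytes a5 de is 2 bytes ≤ B = 7; zero-pad to 7 bytes: K' = a5 de 00 00 00 00 00.
XOR each byte with 0x36: a5⊕36=93, de⊕36=e8, 00⊕36=36, 00⊕36=36, 00⊕36=36, 00⊕36=36, 00⊕36=36.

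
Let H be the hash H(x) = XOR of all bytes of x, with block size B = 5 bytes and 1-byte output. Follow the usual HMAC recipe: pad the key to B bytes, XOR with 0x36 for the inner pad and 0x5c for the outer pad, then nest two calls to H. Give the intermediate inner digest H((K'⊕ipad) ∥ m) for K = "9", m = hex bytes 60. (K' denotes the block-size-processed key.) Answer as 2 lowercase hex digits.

6f

Key "9" = 39 is 1 byte ≤ B = 5; zero-pad to 5 bytes: K' = 39 00 00 00 00.
K' ⊕ ipad = 0f 36 36 36 36.
Inner input = 0f 36 36 36 36 ∥ 60.
Inner hash: XOR 0f⊕36⊕36⊕36⊕36⊕60 = 6f.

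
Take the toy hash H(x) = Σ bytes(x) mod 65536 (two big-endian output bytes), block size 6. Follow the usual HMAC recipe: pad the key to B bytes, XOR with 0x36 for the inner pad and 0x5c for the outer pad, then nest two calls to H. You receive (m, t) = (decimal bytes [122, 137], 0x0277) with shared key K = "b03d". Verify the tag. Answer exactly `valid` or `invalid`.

invalid

Key "b03d" = 62 30 33 64 is 4 bytes ≤ B = 6; zero-pad to 6 bytes: K' = 62 30 33 64 00 00.
K' ⊕ ipad = 54 06 05 52 36 36; K' ⊕ opad = 3e 6c 6f 38 5c 5c.
Inner hash: sum = 84+6+5+82+54+54+122+137 = 544 → 02 20.
Outer hash (recomputed tag): sum = 62+108+111+56+92+92+2+32 = 555 → 02 2b.
Recomputed tag = 022b; claimed = 0277 → mismatch.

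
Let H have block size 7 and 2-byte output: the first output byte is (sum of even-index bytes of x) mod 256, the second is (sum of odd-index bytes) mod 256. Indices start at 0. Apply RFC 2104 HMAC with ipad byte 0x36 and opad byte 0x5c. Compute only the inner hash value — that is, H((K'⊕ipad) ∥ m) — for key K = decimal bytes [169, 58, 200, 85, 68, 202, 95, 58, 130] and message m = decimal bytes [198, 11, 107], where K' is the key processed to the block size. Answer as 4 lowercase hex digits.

Key decimal bytes [169, 58, 200, 85, 68, 202, 95, 58, 130] = a9 3a c8 55 44 ca 5f 3a 82 is 9 bytes > B = 7, so hash it first: H(key) = 96 93, then zero-pad to 7 bytes: K' = 96 93 00 00 00 00 00.
K' ⊕ ipad = a0 a5 36 36 36 36 36.
Inner input = a0 a5 36 36 36 36 36 ∥ c6 0b 6b.
Inner hash: even-index sum = 333 mod 256 = 77; odd-index sum = 578 mod 256 = 66 → 4d 42.

4d42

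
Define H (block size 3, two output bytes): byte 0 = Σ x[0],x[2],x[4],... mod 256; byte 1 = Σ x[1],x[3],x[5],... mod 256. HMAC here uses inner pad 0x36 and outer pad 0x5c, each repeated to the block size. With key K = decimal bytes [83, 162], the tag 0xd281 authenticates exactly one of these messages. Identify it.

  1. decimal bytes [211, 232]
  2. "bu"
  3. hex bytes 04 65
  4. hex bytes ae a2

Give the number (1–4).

1

Key decimal bytes [83, 162] = 53 a2 is 2 bytes ≤ B = 3; zero-pad to 3 bytes: K' = 53 a2 00.
K' ⊕ ipad = 65 94 36; K' ⊕ opad = 0f fe 5c.
m1: inner = H(65 94 36 d3 e8) = 83 67; tag = H(0f fe 5c 83 67) = d281 ← matches
m2: inner = H(65 94 36 62 75) = 10 f6; tag = H(0f fe 5c 10 f6) = 610e
m3: inner = H(65 94 36 04 65) = 00 98; tag = H(0f fe 5c 00 98) = 03fe
m4: inner = H(65 94 36 ae a2) = 3d 42; tag = H(0f fe 5c 3d 42) = ad3b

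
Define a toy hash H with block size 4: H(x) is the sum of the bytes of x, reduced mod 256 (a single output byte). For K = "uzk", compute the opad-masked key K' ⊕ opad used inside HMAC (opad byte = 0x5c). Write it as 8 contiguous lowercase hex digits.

Key "uzk" = 75 7a 6b is 3 bytes ≤ B = 4; zero-pad to 4 bytes: K' = 75 7a 6b 00.
XOR each byte with 0x5c: 75⊕5c=29, 7a⊕5c=26, 6b⊕5c=37, 00⊕5c=5c.

2926375c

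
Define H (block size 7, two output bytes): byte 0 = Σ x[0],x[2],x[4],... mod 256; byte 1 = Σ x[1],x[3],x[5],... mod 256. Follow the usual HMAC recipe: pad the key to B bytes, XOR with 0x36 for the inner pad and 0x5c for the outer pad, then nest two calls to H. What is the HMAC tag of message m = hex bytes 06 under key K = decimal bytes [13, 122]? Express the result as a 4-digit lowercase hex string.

23bb

Key decimal bytes [13, 122] = 0d 7a is 2 bytes ≤ B = 7; zero-pad to 7 bytes: K' = 0d 7a 00 00 00 00 00.
K' ⊕ ipad = 3b 4c 36 36 36 36 36.  K' ⊕ opad = 51 26 5c 5c 5c 5c 5c.
Inner input = (K'⊕ipad) ∥ m = 3b 4c 36 36 36 36 36 ∥ 06.
Inner hash: even-index sum = 221 mod 256 = 221; odd-index sum = 190 mod 256 = 190 → dd be.
Outer input = (K'⊕opad) ∥ inner = 51 26 5c 5c 5c 5c 5c ∥ dd be.
Outer hash (tag): even-index sum = 547 mod 256 = 35; odd-index sum = 443 mod 256 = 187 → 23 bb.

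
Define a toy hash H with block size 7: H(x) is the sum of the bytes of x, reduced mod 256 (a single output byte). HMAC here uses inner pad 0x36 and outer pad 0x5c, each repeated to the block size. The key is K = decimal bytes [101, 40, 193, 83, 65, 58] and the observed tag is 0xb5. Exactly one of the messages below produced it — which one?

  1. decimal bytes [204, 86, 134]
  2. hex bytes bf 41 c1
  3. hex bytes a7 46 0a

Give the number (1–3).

3

Key decimal bytes [101, 40, 193, 83, 65, 58] = 65 28 c1 53 41 3a is 6 bytes ≤ B = 7; zero-pad to 7 bytes: K' = 65 28 c1 53 41 3a 00.
K' ⊕ ipad = 53 1e f7 65 77 0c 36; K' ⊕ opad = 39 74 9d 0f 1d 66 5c.
m1: inner = H(53 1e f7 65 77 0c 36 cc 56 86) = 2e; tag = H(39 74 9d 0f 1d 66 5c 2e) = 66
m2: inner = H(53 1e f7 65 77 0c 36 bf 41 c1) = 47; tag = H(39 74 9d 0f 1d 66 5c 47) = 7f
m3: inner = H(53 1e f7 65 77 0c 36 a7 46 0a) = 7d; tag = H(39 74 9d 0f 1d 66 5c 7d) = b5 ← matches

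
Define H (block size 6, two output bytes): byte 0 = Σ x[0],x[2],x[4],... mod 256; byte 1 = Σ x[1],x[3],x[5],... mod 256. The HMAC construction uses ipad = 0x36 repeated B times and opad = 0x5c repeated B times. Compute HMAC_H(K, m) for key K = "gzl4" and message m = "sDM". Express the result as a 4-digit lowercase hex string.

68b2

Key "gzl4" = 67 7a 6c 34 is 4 bytes ≤ B = 6; zero-pad to 6 bytes: K' = 67 7a 6c 34 00 00.
K' ⊕ ipad = 51 4c 5a 02 36 36.  K' ⊕ opad = 3b 26 30 68 5c 5c.
Inner input = (K'⊕ipad) ∥ m = 51 4c 5a 02 36 36 ∥ 73 44 4d.
Inner hash: even-index sum = 417 mod 256 = 161; odd-index sum = 200 mod 256 = 200 → a1 c8.
Outer input = (K'⊕opad) ∥ inner = 3b 26 30 68 5c 5c ∥ a1 c8.
Outer hash (tag): even-index sum = 360 mod 256 = 104; odd-index sum = 434 mod 256 = 178 → 68 b2.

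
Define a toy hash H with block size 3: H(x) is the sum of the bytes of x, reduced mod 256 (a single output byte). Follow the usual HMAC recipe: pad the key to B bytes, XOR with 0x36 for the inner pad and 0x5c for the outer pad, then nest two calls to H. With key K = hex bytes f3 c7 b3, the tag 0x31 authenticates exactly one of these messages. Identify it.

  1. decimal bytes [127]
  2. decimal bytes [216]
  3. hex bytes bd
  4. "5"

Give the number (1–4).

3

Key hex bytes f3 c7 b3 is exactly B = 3 bytes: K' = f3 c7 b3.
K' ⊕ ipad = c5 f1 85; K' ⊕ opad = af 9b ef.
m1: inner = H(c5 f1 85 7f) = ba; tag = H(af 9b ef ba) = f3
m2: inner = H(c5 f1 85 d8) = 13; tag = H(af 9b ef 13) = 4c
m3: inner = H(c5 f1 85 bd) = f8; tag = H(af 9b ef f8) = 31 ← matches
m4: inner = H(c5 f1 85 35) = 70; tag = H(af 9b ef 70) = a9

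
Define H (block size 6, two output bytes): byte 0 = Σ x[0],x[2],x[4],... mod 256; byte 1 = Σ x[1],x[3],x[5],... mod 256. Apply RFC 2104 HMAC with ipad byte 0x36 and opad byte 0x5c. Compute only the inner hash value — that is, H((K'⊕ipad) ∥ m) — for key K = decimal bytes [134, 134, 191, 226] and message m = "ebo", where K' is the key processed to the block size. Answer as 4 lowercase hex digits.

431c

Key decimal bytes [134, 134, 191, 226] = 86 86 bf e2 is 4 bytes ≤ B = 6; zero-pad to 6 bytes: K' = 86 86 bf e2 00 00.
K' ⊕ ipad = b0 b0 89 d4 36 36.
Inner input = b0 b0 89 d4 36 36 ∥ 65 62 6f.
Inner hash: even-index sum = 579 mod 256 = 67; odd-index sum = 540 mod 256 = 28 → 43 1c.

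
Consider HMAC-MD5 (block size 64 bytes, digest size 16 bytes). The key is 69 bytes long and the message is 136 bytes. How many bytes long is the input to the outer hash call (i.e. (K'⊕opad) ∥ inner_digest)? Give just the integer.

Key is 69 > 64 bytes, so it is hashed to 16 bytes then zero-padded to 64: |K'| = 64.
Outer input = (K'⊕opad) ∥ H(inner) → 64 + 16 = 80 bytes.

80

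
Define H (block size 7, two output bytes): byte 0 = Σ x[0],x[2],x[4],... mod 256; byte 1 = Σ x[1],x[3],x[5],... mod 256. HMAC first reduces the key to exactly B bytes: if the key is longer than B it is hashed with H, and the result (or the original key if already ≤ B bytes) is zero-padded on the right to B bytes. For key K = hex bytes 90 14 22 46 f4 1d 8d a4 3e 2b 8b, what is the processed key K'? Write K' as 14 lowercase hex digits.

|K| = 11 > B = 7, so first hash the key.
H(K): even-index sum = 764 mod 256 = 252; odd-index sum = 326 mod 256 = 70 → fc 46.
Zero-pad H(K) = fc 46 to 7 bytes: K' = fc 46 00 00 00 00 00.

fc460000000000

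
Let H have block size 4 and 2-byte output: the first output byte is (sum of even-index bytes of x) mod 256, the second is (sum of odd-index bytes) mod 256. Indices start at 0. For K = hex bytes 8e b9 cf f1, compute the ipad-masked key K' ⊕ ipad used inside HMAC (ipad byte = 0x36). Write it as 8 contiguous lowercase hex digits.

Key hex bytes 8e b9 cf f1 is exactly B = 4 bytes: K' = 8e b9 cf f1.
XOR each byte with 0x36: 8e⊕36=b8, b9⊕36=8f, cf⊕36=f9, f1⊕36=c7.

b88ff9c7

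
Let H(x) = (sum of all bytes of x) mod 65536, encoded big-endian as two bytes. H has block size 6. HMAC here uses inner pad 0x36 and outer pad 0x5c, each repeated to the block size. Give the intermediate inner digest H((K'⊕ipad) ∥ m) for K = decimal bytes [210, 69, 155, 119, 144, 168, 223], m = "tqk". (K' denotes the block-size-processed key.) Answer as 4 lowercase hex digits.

02d0

Key decimal bytes [210, 69, 155, 119, 144, 168, 223] = d2 45 9b 77 90 a8 df is 7 bytes > B = 6, so hash it first: H(key) = 04 40, then zero-pad to 6 bytes: K' = 04 40 00 00 00 00.
K' ⊕ ipad = 32 76 36 36 36 36.
Inner input = 32 76 36 36 36 36 ∥ 74 71 6b.
Inner hash: sum = 50+118+54+54+54+54+116+113+107 = 720 → 02 d0.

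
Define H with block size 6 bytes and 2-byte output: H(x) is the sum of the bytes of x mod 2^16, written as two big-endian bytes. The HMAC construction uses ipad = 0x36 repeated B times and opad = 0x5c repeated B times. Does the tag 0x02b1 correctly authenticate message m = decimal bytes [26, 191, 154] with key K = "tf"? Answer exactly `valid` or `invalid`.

Key "tf" = 74 66 is 2 bytes ≤ B = 6; zero-pad to 6 bytes: K' = 74 66 00 00 00 00.
K' ⊕ ipad = 42 50 36 36 36 36; K' ⊕ opad = 28 3a 5c 5c 5c 5c.
Inner hash: sum = 66+80+54+54+54+54+26+191+154 = 733 → 02 dd.
Outer hash (recomputed tag): sum = 40+58+92+92+92+92+2+221 = 689 → 02 b1.
Recomputed tag = 02b1; claimed = 02b1 → match.

valid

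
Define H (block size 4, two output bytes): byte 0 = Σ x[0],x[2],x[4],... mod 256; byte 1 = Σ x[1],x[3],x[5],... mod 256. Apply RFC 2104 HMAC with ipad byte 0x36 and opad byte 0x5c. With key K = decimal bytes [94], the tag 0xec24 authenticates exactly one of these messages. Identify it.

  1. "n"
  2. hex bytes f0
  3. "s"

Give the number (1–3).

Key decimal bytes [94] = 5e is 1 byte ≤ B = 4; zero-pad to 4 bytes: K' = 5e 00 00 00.
K' ⊕ ipad = 68 36 36 36; K' ⊕ opad = 02 5c 5c 5c.
m1: inner = H(68 36 36 36 6e) = 0c 6c; tag = H(02 5c 5c 5c 0c 6c) = 6a24
m2: inner = H(68 36 36 36 f0) = 8e 6c; tag = H(02 5c 5c 5c 8e 6c) = ec24 ← matches
m3: inner = H(68 36 36 36 73) = 11 6c; tag = H(02 5c 5c 5c 11 6c) = 6f24

2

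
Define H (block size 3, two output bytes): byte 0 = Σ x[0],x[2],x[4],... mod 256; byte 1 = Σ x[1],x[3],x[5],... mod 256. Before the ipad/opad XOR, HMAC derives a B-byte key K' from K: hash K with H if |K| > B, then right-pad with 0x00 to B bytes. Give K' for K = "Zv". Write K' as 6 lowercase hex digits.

5a7600

Key "Zv" = 5a 76 is 2 bytes ≤ B = 3; zero-pad to 3 bytes: K' = 5a 76 00.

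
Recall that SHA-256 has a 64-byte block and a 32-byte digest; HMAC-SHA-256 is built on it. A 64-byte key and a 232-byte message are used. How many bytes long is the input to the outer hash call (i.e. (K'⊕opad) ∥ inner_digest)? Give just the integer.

Key is 64 ≤ 64 bytes, zero-padded: |K'| = 64.
Outer input = (K'⊕opad) ∥ H(inner) → 64 + 32 = 96 bytes.

96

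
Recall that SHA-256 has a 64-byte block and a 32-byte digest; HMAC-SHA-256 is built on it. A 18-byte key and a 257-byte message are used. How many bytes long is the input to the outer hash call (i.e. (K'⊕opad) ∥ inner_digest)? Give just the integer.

Key is 18 ≤ 64 bytes, zero-padded: |K'| = 64.
Outer input = (K'⊕opad) ∥ H(inner) → 64 + 32 = 96 bytes.

96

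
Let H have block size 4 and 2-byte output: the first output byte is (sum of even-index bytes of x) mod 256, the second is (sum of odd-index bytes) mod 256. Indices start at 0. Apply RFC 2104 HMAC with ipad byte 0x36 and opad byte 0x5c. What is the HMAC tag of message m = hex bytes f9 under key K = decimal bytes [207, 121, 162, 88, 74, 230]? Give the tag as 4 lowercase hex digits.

fffe

Key decimal bytes [207, 121, 162, 88, 74, 230] = cf 79 a2 58 4a e6 is 6 bytes > B = 4, so hash it first: H(key) = bb b7, then zero-pad to 4 bytes: K' = bb b7 00 00.
K' ⊕ ipad = 8d 81 36 36.  K' ⊕ opad = e7 eb 5c 5c.
Inner input = (K'⊕ipad) ∥ m = 8d 81 36 36 ∥ f9.
Inner hash: even-index sum = 444 mod 256 = 188; odd-index sum = 183 mod 256 = 183 → bc b7.
Outer input = (K'⊕opad) ∥ inner = e7 eb 5c 5c ∥ bc b7.
Outer hash (tag): even-index sum = 511 mod 256 = 255; odd-index sum = 510 mod 256 = 254 → ff fe.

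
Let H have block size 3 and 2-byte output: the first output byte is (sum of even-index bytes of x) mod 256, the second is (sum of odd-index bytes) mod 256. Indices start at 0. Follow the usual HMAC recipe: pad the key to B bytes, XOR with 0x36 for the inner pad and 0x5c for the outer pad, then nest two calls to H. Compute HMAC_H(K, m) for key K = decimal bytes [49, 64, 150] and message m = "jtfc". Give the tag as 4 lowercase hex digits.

7d9a

Key decimal bytes [49, 64, 150] = 31 40 96 is exactly B = 3 bytes: K' = 31 40 96.
K' ⊕ ipad = 07 76 a0.  K' ⊕ opad = 6d 1c ca.
Inner input = (K'⊕ipad) ∥ m = 07 76 a0 ∥ 6a 74 66 63.
Inner hash: even-index sum = 382 mod 256 = 126; odd-index sum = 326 mod 256 = 70 → 7e 46.
Outer input = (K'⊕opad) ∥ inner = 6d 1c ca ∥ 7e 46.
Outer hash (tag): even-index sum = 381 mod 256 = 125; odd-index sum = 154 mod 256 = 154 → 7d 9a.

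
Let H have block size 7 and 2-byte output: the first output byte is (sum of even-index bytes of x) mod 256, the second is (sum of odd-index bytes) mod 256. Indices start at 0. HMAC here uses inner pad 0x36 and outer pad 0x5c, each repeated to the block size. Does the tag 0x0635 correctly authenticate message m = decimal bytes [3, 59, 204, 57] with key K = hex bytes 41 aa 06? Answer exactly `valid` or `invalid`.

valid

Key hex bytes 41 aa 06 is 3 bytes ≤ B = 7; zero-pad to 7 bytes: K' = 41 aa 06 00 00 00 00.
K' ⊕ ipad = 77 9c 30 36 36 36 36; K' ⊕ opad = 1d f6 5a 5c 5c 5c 5c.
Inner hash: even-index sum = 391 mod 256 = 135; odd-index sum = 471 mod 256 = 215 → 87 d7.
Outer hash (recomputed tag): even-index sum = 518 mod 256 = 6; odd-index sum = 565 mod 256 = 53 → 06 35.
Recomputed tag = 0635; claimed = 0635 → match.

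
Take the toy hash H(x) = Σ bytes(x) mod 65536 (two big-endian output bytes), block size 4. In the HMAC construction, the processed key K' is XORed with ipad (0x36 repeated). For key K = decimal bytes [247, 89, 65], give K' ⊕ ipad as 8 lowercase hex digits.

c16f7736

Key decimal bytes [247, 89, 65] = f7 59 41 is 3 bytes ≤ B = 4; zero-pad to 4 bytes: K' = f7 59 41 00.
XOR each byte with 0x36: f7⊕36=c1, 59⊕36=6f, 41⊕36=77, 00⊕36=36.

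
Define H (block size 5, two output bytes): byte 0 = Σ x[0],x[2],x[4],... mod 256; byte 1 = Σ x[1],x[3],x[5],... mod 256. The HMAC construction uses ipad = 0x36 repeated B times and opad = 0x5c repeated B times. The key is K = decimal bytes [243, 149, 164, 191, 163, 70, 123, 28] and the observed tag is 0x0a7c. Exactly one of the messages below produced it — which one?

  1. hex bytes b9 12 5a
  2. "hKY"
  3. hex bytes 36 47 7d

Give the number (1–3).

3

Key decimal bytes [243, 149, 164, 191, 163, 70, 123, 28] = f3 95 a4 bf a3 46 7b 1c is 8 bytes > B = 5, so hash it first: H(key) = b5 b6, then zero-pad to 5 bytes: K' = b5 b6 00 00 00.
K' ⊕ ipad = 83 80 36 36 36; K' ⊕ opad = e9 ea 5c 5c 5c.
m1: inner = H(83 80 36 36 36 b9 12 5a) = 01 c9; tag = H(e9 ea 5c 5c 5c 01 c9) = 6a47
m2: inner = H(83 80 36 36 36 68 4b 59) = 3a 77; tag = H(e9 ea 5c 5c 5c 3a 77) = 1880
m3: inner = H(83 80 36 36 36 36 47 7d) = 36 69; tag = H(e9 ea 5c 5c 5c 36 69) = 0a7c ← matches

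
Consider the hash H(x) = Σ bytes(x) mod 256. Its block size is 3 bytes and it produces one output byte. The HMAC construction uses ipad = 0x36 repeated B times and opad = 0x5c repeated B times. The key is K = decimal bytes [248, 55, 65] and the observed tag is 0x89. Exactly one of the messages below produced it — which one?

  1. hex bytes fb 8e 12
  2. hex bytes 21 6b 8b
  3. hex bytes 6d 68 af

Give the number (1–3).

Key decimal bytes [248, 55, 65] = f8 37 41 is exactly B = 3 bytes: K' = f8 37 41.
K' ⊕ ipad = ce 01 77; K' ⊕ opad = a4 6b 1d.
m1: inner = H(ce 01 77 fb 8e 12) = e1; tag = H(a4 6b 1d e1) = 0d
m2: inner = H(ce 01 77 21 6b 8b) = 5d; tag = H(a4 6b 1d 5d) = 89 ← matches
m3: inner = H(ce 01 77 6d 68 af) = ca; tag = H(a4 6b 1d ca) = f6

2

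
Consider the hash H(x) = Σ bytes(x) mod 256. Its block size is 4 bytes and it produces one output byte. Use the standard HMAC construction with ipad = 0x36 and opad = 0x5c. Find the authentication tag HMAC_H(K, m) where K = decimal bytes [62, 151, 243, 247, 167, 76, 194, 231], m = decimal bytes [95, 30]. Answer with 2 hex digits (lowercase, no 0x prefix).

Key decimal bytes [62, 151, 243, 247, 167, 76, 194, 231] = 3e 97 f3 f7 a7 4c c2 e7 is 8 bytes > B = 4, so hash it first: H(key) = 5b, then zero-pad to 4 bytes: K' = 5b 00 00 00.
K' ⊕ ipad = 6d 36 36 36.  K' ⊕ opad = 07 5c 5c 5c.
Inner input = (K'⊕ipad) ∥ m = 6d 36 36 36 ∥ 5f 1e.
Inner hash: sum = 109+54+54+54+95+30 = 396; mod 256 = 140 → 8c.
Outer input = (K'⊕opad) ∥ inner = 07 5c 5c 5c ∥ 8c.
Outer hash (tag): sum = 7+92+92+92+140 = 423; mod 256 = 167 → a7.

a7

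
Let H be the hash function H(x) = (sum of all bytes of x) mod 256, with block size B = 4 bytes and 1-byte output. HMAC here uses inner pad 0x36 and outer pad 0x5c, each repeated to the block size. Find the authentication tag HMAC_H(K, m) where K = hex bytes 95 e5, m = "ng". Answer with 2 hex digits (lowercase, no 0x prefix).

Key hex bytes 95 e5 is 2 bytes ≤ B = 4; zero-pad to 4 bytes: K' = 95 e5 00 00.
K' ⊕ ipad = a3 d3 36 36.  K' ⊕ opad = c9 b9 5c 5c.
Inner input = (K'⊕ipad) ∥ m = a3 d3 36 36 ∥ 6e 67.
Inner hash: sum = 163+211+54+54+110+103 = 695; mod 256 = 183 → b7.
Outer input = (K'⊕opad) ∥ inner = c9 b9 5c 5c ∥ b7.
Outer hash (tag): sum = 201+185+92+92+183 = 753; mod 256 = 241 → f1.

f1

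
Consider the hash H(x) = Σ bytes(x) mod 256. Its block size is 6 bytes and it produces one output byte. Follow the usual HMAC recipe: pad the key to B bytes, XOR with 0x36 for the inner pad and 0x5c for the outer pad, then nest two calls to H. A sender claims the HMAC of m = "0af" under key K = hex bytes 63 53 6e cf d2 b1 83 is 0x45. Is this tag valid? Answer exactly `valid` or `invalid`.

valid

Key hex bytes 63 53 6e cf d2 b1 83 is 7 bytes > B = 6, so hash it first: H(key) = f9, then zero-pad to 6 bytes: K' = f9 00 00 00 00 00.
K' ⊕ ipad = cf 36 36 36 36 36; K' ⊕ opad = a5 5c 5c 5c 5c 5c.
Inner hash: sum = 207+54+54+54+54+54+48+97+102 = 724; mod 256 = 212 → d4.
Outer hash (recomputed tag): sum = 165+92+92+92+92+92+212 = 837; mod 256 = 69 → 45.
Recomputed tag = 45; claimed = 45 → match.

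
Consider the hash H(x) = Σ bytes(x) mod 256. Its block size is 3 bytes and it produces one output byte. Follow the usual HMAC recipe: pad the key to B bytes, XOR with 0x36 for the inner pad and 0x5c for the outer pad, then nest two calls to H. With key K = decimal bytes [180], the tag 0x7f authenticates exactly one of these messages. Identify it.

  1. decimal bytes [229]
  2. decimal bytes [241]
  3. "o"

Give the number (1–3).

2

Key decimal bytes [180] = b4 is 1 byte ≤ B = 3; zero-pad to 3 bytes: K' = b4 00 00.
K' ⊕ ipad = 82 36 36; K' ⊕ opad = e8 5c 5c.
m1: inner = H(82 36 36 e5) = d3; tag = H(e8 5c 5c d3) = 73
m2: inner = H(82 36 36 f1) = df; tag = H(e8 5c 5c df) = 7f ← matches
m3: inner = H(82 36 36 6f) = 5d; tag = H(e8 5c 5c 5d) = fd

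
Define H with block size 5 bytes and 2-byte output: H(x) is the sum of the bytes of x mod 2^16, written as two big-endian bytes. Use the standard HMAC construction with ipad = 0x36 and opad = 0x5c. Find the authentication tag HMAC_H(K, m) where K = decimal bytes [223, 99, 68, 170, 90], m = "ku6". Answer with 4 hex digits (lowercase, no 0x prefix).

Key decimal bytes [223, 99, 68, 170, 90] = df 63 44 aa 5a is exactly B = 5 bytes: K' = df 63 44 aa 5a.
K' ⊕ ipad = e9 55 72 9c 6c.  K' ⊕ opad = 83 3f 18 f6 06.
Inner input = (K'⊕ipad) ∥ m = e9 55 72 9c 6c ∥ 6b 75 36.
Inner hash: sum = 233+85+114+156+108+107+117+54 = 974 → 03 ce.
Outer input = (K'⊕opad) ∥ inner = 83 3f 18 f6 06 ∥ 03 ce.
Outer hash (tag): sum = 131+63+24+246+6+3+206 = 679 → 02 a7.

02a7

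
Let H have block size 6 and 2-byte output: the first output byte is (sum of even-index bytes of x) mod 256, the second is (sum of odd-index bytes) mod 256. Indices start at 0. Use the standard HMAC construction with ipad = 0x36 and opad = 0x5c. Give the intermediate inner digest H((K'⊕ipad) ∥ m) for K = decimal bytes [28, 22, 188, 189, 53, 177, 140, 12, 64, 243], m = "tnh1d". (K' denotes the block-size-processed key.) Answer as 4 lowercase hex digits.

9bc0

Key decimal bytes [28, 22, 188, 189, 53, 177, 140, 12, 64, 243] = 1c 16 bc bd 35 b1 8c 0c 40 f3 is 10 bytes > B = 6, so hash it first: H(key) = d9 83, then zero-pad to 6 bytes: K' = d9 83 00 00 00 00.
K' ⊕ ipad = ef b5 36 36 36 36.
Inner input = ef b5 36 36 36 36 ∥ 74 6e 68 31 64.
Inner hash: even-index sum = 667 mod 256 = 155; odd-index sum = 448 mod 256 = 192 → 9b c0.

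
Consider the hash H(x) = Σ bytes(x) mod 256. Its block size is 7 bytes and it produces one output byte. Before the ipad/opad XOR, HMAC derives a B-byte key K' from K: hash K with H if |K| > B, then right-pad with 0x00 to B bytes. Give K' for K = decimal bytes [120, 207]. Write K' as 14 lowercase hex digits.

78cf0000000000

Key decimal bytes [120, 207] = 78 cf is 2 bytes ≤ B = 7; zero-pad to 7 bytes: K' = 78 cf 00 00 00 00 00.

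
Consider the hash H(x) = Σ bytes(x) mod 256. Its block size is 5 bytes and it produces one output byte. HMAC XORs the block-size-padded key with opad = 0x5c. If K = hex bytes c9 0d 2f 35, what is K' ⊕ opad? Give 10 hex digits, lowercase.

955173695c

Key hex bytes c9 0d 2f 35 is 4 bytes ≤ B = 5; zero-pad to 5 bytes: K' = c9 0d 2f 35 00.
XOR each byte with 0x5c: c9⊕5c=95, 0d⊕5c=51, 2f⊕5c=73, 35⊕5c=69, 00⊕5c=5c.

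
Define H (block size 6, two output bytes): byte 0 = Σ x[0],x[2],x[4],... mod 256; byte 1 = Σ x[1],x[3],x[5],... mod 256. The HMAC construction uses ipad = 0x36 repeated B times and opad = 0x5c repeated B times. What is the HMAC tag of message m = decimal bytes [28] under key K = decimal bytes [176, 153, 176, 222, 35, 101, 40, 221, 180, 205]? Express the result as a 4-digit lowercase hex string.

Key decimal bytes [176, 153, 176, 222, 35, 101, 40, 221, 180, 205] = b0 99 b0 de 23 65 28 dd b4 cd is 10 bytes > B = 6, so hash it first: H(key) = 5f 86, then zero-pad to 6 bytes: K' = 5f 86 00 00 00 00.
K' ⊕ ipad = 69 b0 36 36 36 36.  K' ⊕ opad = 03 da 5c 5c 5c 5c.
Inner input = (K'⊕ipad) ∥ m = 69 b0 36 36 36 36 ∥ 1c.
Inner hash: even-index sum = 241 mod 256 = 241; odd-index sum = 284 mod 256 = 28 → f1 1c.
Outer input = (K'⊕opad) ∥ inner = 03 da 5c 5c 5c 5c ∥ f1 1c.
Outer hash (tag): even-index sum = 428 mod 256 = 172; odd-index sum = 430 mod 256 = 174 → ac ae.

acae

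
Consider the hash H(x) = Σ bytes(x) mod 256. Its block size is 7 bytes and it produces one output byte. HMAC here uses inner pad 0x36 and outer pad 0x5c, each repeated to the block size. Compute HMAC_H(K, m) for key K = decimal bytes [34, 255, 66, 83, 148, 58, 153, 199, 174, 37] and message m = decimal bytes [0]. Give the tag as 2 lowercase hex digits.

d8

Key decimal bytes [34, 255, 66, 83, 148, 58, 153, 199, 174, 37] = 22 ff 42 53 94 3a 99 c7 ae 25 is 10 bytes > B = 7, so hash it first: H(key) = b7, then zero-pad to 7 bytes: K' = b7 00 00 00 00 00 00.
K' ⊕ ipad = 81 36 36 36 36 36 36.  K' ⊕ opad = eb 5c 5c 5c 5c 5c 5c.
Inner input = (K'⊕ipad) ∥ m = 81 36 36 36 36 36 36 ∥ 00.
Inner hash: sum = 129+54+54+54+54+54+54+0 = 453; mod 256 = 197 → c5.
Outer input = (K'⊕opad) ∥ inner = eb 5c 5c 5c 5c 5c 5c ∥ c5.
Outer hash (tag): sum = 235+92+92+92+92+92+92+197 = 984; mod 256 = 216 → d8.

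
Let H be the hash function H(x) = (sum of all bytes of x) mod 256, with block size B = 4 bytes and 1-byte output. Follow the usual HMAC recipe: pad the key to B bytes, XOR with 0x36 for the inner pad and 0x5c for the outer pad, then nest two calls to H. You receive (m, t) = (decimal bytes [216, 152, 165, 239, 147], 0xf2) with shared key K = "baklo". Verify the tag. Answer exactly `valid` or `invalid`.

Key "baklo" = 62 61 6b 6c 6f is 5 bytes > B = 4, so hash it first: H(key) = 09, then zero-pad to 4 bytes: K' = 09 00 00 00.
K' ⊕ ipad = 3f 36 36 36; K' ⊕ opad = 55 5c 5c 5c.
Inner hash: sum = 63+54+54+54+216+152+165+239+147 = 1144; mod 256 = 120 → 78.
Outer hash (recomputed tag): sum = 85+92+92+92+120 = 481; mod 256 = 225 → e1.
Recomputed tag = e1; claimed = f2 → mismatch.

invalid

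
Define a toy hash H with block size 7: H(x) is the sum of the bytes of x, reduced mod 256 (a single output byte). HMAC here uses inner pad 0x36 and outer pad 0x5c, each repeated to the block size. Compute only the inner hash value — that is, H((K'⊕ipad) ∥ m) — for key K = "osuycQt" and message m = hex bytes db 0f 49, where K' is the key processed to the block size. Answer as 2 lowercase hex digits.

Key "osuycQt" = 6f 73 75 79 63 51 74 is exactly B = 7 bytes: K' = 6f 73 75 79 63 51 74.
K' ⊕ ipad = 59 45 43 4f 55 67 42.
Inner input = 59 45 43 4f 55 67 42 ∥ db 0f 49.
Inner hash: sum = 89+69+67+79+85+103+66+219+15+73 = 865; mod 256 = 97 → 61.

61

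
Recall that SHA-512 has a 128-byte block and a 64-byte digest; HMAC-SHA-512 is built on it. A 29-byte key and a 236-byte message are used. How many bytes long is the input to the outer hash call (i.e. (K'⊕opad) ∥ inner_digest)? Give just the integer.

192

Key is 29 ≤ 128 bytes, zero-padded: |K'| = 128.
Outer input = (K'⊕opad) ∥ H(inner) → 128 + 64 = 192 bytes.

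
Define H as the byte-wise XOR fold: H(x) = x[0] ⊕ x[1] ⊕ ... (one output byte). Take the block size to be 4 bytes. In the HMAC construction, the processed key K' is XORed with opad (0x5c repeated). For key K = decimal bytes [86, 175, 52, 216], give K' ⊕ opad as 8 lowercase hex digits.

0af36884

Key decimal bytes [86, 175, 52, 216] = 56 af 34 d8 is exactly B = 4 bytes: K' = 56 af 34 d8.
XOR each byte with 0x5c: 56⊕5c=0a, af⊕5c=f3, 34⊕5c=68, d8⊕5c=84.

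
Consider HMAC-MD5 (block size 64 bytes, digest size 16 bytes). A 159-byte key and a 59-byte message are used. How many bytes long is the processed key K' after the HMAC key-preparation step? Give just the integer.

64

Key is 159 > 64 bytes, so it is hashed to 16 bytes then zero-padded to 64: |K'| = 64.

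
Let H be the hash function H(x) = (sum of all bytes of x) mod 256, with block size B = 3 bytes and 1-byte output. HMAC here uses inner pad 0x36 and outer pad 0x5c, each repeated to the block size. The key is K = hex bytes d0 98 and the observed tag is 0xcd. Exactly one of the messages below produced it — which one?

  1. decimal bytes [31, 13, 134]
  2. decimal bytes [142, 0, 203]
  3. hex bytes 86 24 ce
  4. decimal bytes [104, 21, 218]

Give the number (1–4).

Key hex bytes d0 98 is 2 bytes ≤ B = 3; zero-pad to 3 bytes: K' = d0 98 00.
K' ⊕ ipad = e6 ae 36; K' ⊕ opad = 8c c4 5c.
m1: inner = H(e6 ae 36 1f 0d 86) = 7c; tag = H(8c c4 5c 7c) = 28
m2: inner = H(e6 ae 36 8e 00 cb) = 23; tag = H(8c c4 5c 23) = cf
m3: inner = H(e6 ae 36 86 24 ce) = 42; tag = H(8c c4 5c 42) = ee
m4: inner = H(e6 ae 36 68 15 da) = 21; tag = H(8c c4 5c 21) = cd ← matches

4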